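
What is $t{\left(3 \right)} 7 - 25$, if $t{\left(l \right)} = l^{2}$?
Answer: $38$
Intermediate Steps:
$t{\left(3 \right)} 7 - 25 = 3^{2} \cdot 7 - 25 = 9 \cdot 7 - 25 = 63 - 25 = 38$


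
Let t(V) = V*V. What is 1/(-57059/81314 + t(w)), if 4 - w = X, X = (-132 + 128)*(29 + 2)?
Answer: 81314/1332191517 ≈ 6.1038e-5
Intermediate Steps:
X = -124 (X = -4*31 = -124)
w = 128 (w = 4 - 1*(-124) = 4 + 124 = 128)
t(V) = V**2
1/(-57059/81314 + t(w)) = 1/(-57059/81314 + 128**2) = 1/(-57059*1/81314 + 16384) = 1/(-57059/81314 + 16384) = 1/(1332191517/81314) = 81314/1332191517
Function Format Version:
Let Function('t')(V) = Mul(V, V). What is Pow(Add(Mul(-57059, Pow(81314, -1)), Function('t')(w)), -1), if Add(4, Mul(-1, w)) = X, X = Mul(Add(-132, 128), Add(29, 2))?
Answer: Rational(81314, 1332191517) ≈ 6.1038e-5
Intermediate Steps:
X = -124 (X = Mul(-4, 31) = -124)
w = 128 (w = Add(4, Mul(-1, -124)) = Add(4, 124) = 128)
Function('t')(V) = Pow(V, 2)
Pow(Add(Mul(-57059, Pow(81314, -1)), Function('t')(w)), -1) = Pow(Add(Mul(-57059, Pow(81314, -1)), Pow(128, 2)), -1) = Pow(Add(Mul(-57059, Rational(1, 81314)), 16384), -1) = Pow(Add(Rational(-57059, 81314), 16384), -1) = Pow(Rational(1332191517, 81314), -1) = Rational(81314, 1332191517)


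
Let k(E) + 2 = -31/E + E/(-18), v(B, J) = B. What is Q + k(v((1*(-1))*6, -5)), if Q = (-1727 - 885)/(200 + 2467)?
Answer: 13445/5334 ≈ 2.5206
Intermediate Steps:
Q = -2612/2667 ≈ -0.97938
k(E) = -2 - 31/E - E/18 (k(E) = -2 + (-31/E + E/(-18)) = -2 + (-31/E + E*(-1/18)) = -2 + (-31/E - E/18) = -2 - 31/E - E/18)
Q + k(v((1*(-1))*6, -5)) = -2612/2667 + (-2 - 31/((1*(-1))*6) - 1*(-1)*6/18) = -2612/2667 + (-2 - 31/((-1*6)) - (-1)*6/18) = -2612/2667 + (-2 - 31/(-6) - 1/18*(-6)) = -2612/2667 + (-2 - 31*(-1/6) + 1/3) = -2612/2667 + (-2 + 31/6 + 1/3) = -2612/2667 + 7/2 = 13445/5334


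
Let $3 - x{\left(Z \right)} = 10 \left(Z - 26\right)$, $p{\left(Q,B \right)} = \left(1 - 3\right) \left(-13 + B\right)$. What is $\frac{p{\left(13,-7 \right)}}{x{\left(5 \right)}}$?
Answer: $\frac{40}{213} \approx 0.18779$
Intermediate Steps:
$p{\left(Q,B \right)} = 26 - 2 B$ ($p{\left(Q,B \right)} = - 2 \left(-13 + B\right) = 26 - 2 B$)
$x{\left(Z \right)} = 263 - 10 Z$ ($x{\left(Z \right)} = 3 - 10 \left(Z - 26\right) = 3 - 10 \left(-26 + Z\right) = 3 - \left(-260 + 10 Z\right) = 263 - 10 Z$)
$\frac{p{\left(13,-7 \right)}}{x{\left(5 \right)}} = \frac{26 - -14}{263 - 50} = \frac{26 + 14}{263 - 50} = \frac{40}{213}$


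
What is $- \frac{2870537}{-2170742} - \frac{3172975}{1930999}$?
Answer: $- \frac{192100860141}{598814375894} \approx -0.3208$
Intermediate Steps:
$- \frac{2870537}{-2170742} - \frac{3172975}{1930999} = \left(-2870537\right) \left(- \frac{1}{2170742}\right) - \frac{3172975}{1930999} = \frac{2870537}{2170742} - \frac{3172975}{1930999} = - \frac{192100860141}{598814375894}$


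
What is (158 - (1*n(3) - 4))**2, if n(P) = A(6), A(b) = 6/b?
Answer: 25921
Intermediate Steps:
n(P) = 1 (n(P) = 6/6 = 6*(1/6) = 1)
(158 - (1*n(3) - 4))**2 = (158 - (1*1 - 4))**2 = (158 - (1 - 4))**2 = (158 - 1*(-3))**2 = (158 + 3)**2 = 161**2 = 25921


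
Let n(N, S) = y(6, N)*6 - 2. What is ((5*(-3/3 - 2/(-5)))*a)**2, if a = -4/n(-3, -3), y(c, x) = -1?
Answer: 9/4 ≈ 2.2500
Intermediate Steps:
n(N, S) = -8 (n(N, S) = -1*6 - 2 = -6 - 2 = -8)
a = 1/2 (a = -4/(-8) = -4*(-1/8) = 1/2 ≈ 0.50000)
((5*(-3/3 - 2/(-5)))*a)**2 = ((5*(-3/3 - 2/(-5)))*(1/2))**2 = ((5*(-3*1/3 - 2*(-1/5)))*(1/2))**2 = ((5*(-1 + 2/5))*(1/2))**2 = ((5*(-3/5))*(1/2))**2 = (-3*1/2)**2 = (-3/2)**2 = 9/4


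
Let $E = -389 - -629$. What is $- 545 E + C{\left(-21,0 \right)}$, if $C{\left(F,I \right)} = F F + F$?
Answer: $-130380$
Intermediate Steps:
$E = 240$ ($E = -389 + 629 = 240$)
$C{\left(F,I \right)} = F + F^{2}$ ($C{\left(F,I \right)} = F^{2} + F = F + F^{2}$)
$- 545 E + C{\left(-21,0 \right)} = \left(-545\right) 240 - 21 \left(1 - 21\right) = -130800 - -420 = -130800 + 420 = -130380$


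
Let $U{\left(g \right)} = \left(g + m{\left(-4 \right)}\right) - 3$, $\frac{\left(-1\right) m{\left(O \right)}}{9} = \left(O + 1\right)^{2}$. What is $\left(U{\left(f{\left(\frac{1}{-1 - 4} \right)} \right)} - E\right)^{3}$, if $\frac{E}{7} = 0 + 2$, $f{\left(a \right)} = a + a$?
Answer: $- \frac{119095488}{125} \approx -9.5276 \cdot 10^{5}$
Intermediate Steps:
$m{\left(O \right)} = - 9 \left(1 + O\right)^{2}$ ($m{\left(O \right)} = - 9 \left(O + 1\right)^{2} = - 9 \left(1 + O\right)^{2}$)
$f{\left(a \right)} = 2 a$
$E = 14$ ($E = 7 \left(0 + 2\right) = 7 \cdot 2 = 14$)
$U{\left(g \right)} = -84 + g$ ($U{\left(g \right)} = \left(g - 9 \left(1 - 4\right)^{2}\right) - 3 = \left(g - 9 \left(-3\right)^{2}\right) - 3 = \left(g - 81\right) - 3 = \left(-81 + g\right) - 3 = -84 + g$)
$\left(U{\left(f{\left(\frac{1}{-1 - 4} \right)} \right)} - E\right)^{3} = \left(\left(-84 + \frac{2}{-1 - 4}\right) - 14\right)^{3} = \left(\left(-84 + \frac{2}{-5}\right) - 14\right)^{3} = \left(\left(-84 + 2 \left(- \frac{1}{5}\right)\right) - 14\right)^{3} = \left(\left(-84 - \frac{2}{5}\right) - 14\right)^{3} = \left(- \frac{422}{5} - 14\right)^{3} = \left(- \frac{492}{5}\right)^{3} = - \frac{119095488}{125}$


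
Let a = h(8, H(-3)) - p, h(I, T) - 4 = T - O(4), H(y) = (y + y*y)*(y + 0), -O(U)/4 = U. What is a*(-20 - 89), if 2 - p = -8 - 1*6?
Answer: 1526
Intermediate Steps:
O(U) = -4*U
H(y) = y*(y + y**2) (H(y) = (y + y**2)*y = y*(y + y**2))
h(I, T) = 20 + T (h(I, T) = 4 + (T - (-4)*4) = 4 + (T - 1*(-16)) = 4 + (T + 16) = 4 + (16 + T) = 20 + T)
p = 16 (p = 2 - (-8 - 1*6) = 2 - (-8 - 6) = 2 - 1*(-14) = 2 + 14 = 16)
a = -14 (a = (20 + (-3)**2*(1 - 3)) - 1*16 = (20 + 9*(-2)) - 16 = (20 - 18) - 16 = 2 - 16 = -14)
a*(-20 - 89) = -14*(-20 - 89) = -14*(-109) = 1526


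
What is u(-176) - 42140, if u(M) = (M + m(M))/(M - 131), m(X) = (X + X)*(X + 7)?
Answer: -12996292/307 ≈ -42333.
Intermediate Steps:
m(X) = 2*X*(7 + X) (m(X) = (2*X)*(7 + X) = 2*X*(7 + X))
u(M) = (M + 2*M*(7 + M))/(-131 + M) (u(M) = (M + 2*M*(7 + M))/(M - 131) = (M + 2*M*(7 + M))/(-131 + M))
u(-176) - 42140 = -176*(15 + 2*(-176))/(-131 - 176) - 42140 = -176*(15 - 352)/(-307) - 42140 = -176*(-1/307)*(-337) - 42140 = -59312/307 - 42140 = -12996292/307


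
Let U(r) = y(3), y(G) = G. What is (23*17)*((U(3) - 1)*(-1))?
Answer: -782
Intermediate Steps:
U(r) = 3
(23*17)*((U(3) - 1)*(-1)) = (23*17)*((3 - 1)*(-1)) = 391*(2*(-1)) = 391*(-2) = -782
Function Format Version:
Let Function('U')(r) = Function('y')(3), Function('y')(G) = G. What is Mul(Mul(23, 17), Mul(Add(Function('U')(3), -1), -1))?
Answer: -782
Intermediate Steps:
Function('U')(r) = 3
Mul(Mul(23, 17), Mul(Add(Function('U')(3), -1), -1)) = Mul(Mul(23, 17), Mul(Add(3, -1), -1)) = Mul(391, Mul(2, -1)) = Mul(391, -2) = -782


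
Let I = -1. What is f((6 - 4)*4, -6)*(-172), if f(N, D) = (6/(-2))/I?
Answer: -516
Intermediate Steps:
f(N, D) = 3 (f(N, D) = (6/(-2))/(-1) = (6*(-½))*(-1) = -3*(-1) = 3)
f((6 - 4)*4, -6)*(-172) = 3*(-172) = -516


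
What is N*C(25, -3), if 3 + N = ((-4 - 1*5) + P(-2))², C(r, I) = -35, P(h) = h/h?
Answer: -2135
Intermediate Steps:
P(h) = 1
N = 61 (N = -3 + ((-4 - 1*5) + 1)² = -3 + ((-4 - 5) + 1)² = -3 + (-9 + 1)² = -3 + (-8)² = -3 + 64 = 61)
N*C(25, -3) = 61*(-35) = -2135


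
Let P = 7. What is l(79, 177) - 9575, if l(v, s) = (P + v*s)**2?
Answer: 195710525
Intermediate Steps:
l(v, s) = (7 + s*v)**2 (l(v, s) = (7 + v*s)**2 = (7 + s*v)**2)
l(79, 177) - 9575 = (7 + 177*79)**2 - 9575 = (7 + 13983)**2 - 9575 = 13990**2 - 9575 = 195720100 - 9575 = 195710525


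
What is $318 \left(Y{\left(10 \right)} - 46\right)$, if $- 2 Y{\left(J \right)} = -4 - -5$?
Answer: $-14787$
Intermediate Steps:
$Y{\left(J \right)} = - \frac{1}{2}$ ($Y{\left(J \right)} = - \frac{-4 - -5}{2} = - \frac{-4 + 5}{2} = \left(- \frac{1}{2}\right) 1 = - \frac{1}{2}$)
$318 \left(Y{\left(10 \right)} - 46\right) = 318 \left(- \frac{1}{2} - 46\right) = 318 \left(- \frac{93}{2}\right) = -14787$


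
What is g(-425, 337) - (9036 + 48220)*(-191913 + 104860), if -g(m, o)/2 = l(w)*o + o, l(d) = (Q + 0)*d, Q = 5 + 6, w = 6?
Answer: 4984261410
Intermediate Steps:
Q = 11
l(d) = 11*d (l(d) = (11 + 0)*d = 11*d)
g(m, o) = -134*o (g(m, o) = -2*((11*6)*o + o) = -2*(66*o + o) = -134*o)
g(-425, 337) - (9036 + 48220)*(-191913 + 104860) = -134*337 - (9036 + 48220)*(-191913 + 104860) = -45158 - 57256*(-87053) = -45158 - 1*(-4984306568) = -45158 + 4984306568 = 4984261410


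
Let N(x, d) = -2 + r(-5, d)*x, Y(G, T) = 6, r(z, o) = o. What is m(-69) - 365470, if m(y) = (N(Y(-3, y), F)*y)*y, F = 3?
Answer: -289294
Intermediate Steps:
N(x, d) = -2 + d*x
m(y) = 16*y² (m(y) = ((-2 + 3*6)*y)*y = ((-2 + 18)*y)*y = (16*y)*y = 16*y²)
m(-69) - 365470 = 16*(-69)² - 365470 = 16*4761 - 365470 = 76176 - 365470 = -289294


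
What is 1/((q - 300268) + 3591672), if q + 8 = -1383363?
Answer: 1/1908033 ≈ 5.2410e-7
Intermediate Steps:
q = -1383371 (q = -8 - 1383363 = -1383371)
1/((q - 300268) + 3591672) = 1/((-1383371 - 300268) + 3591672) = 1/(-1683639 + 3591672) = 1/1908033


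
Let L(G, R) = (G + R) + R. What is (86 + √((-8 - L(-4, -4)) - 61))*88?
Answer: 7568 + 88*I*√57 ≈ 7568.0 + 664.39*I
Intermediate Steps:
L(G, R) = G + 2*R
(86 + √((-8 - L(-4, -4)) - 61))*88 = (86 + √((-8 - (-4 + 2*(-4))) - 61))*88 = (86 + √((-8 - (-4 - 8)) - 61))*88 = (86 + √((-8 - 1*(-12)) - 61))*88 = (86 + √((-8 + 12) - 61))*88 = (86 + √(4 - 61))*88 = (86 + √(-57))*88 = (86 + I*√57)*88 = 7568 + 88*I*√57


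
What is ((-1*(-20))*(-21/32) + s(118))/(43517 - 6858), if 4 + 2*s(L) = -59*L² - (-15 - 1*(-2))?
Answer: -3286133/293272 ≈ -11.205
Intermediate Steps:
s(L) = 9/2 - 59*L²/2 (s(L) = -2 + (-59*L² - (-15 - 1*(-2)))/2 = -2 + (-59*L² - (-15 + 2))/2 = -2 + (-59*L² - 1*(-13))/2 = -2 + (-59*L² + 13)/2 = -2 + (13 - 59*L²)/2 = -2 + (13/2 - 59*L²/2) = 9/2 - 59*L²/2)
((-1*(-20))*(-21/32) + s(118))/(43517 - 6858) = ((-1*(-20))*(-21/32) + (9/2 - 59/2*118²))/(43517 - 6858) = (20*(-21*1/32) + (9/2 - 59/2*13924))/36659 = (20*(-21/32) + (9/2 - 410758))*(1/36659) = (-105/8 - 821507/2)*(1/36659) = -3286133/8*1/36659 = -3286133/293272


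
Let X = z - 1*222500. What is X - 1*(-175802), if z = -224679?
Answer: -271377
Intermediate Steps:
X = -447179 (X = -224679 - 1*222500 = -224679 - 222500 = -447179)
X - 1*(-175802) = -447179 - 1*(-175802) = -447179 + 175802 = -271377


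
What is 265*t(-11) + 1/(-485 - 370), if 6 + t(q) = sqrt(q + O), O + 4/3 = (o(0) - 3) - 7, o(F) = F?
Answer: -1359451/855 + 265*I*sqrt(201)/3 ≈ -1590.0 + 1252.3*I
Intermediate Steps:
O = -34/3 (O = -4/3 + ((0 - 3) - 7) = -4/3 + (-3 - 7) = -4/3 - 10 = -34/3 ≈ -11.333)
t(q) = -6 + sqrt(-34/3 + q) (t(q) = -6 + sqrt(q - 34/3) = -6 + sqrt(-34/3 + q))
265*t(-11) + 1/(-485 - 370) = 265*(-6 + sqrt(-102 + 9*(-11))/3) + 1/(-485 - 370) = 265*(-6 + sqrt(-102 - 99)/3) + 1/(-855) = 265*(-6 + sqrt(-201)/3) - 1/855 = 265*(-6 + (I*sqrt(201))/3) - 1/855 = 265*(-6 + I*sqrt(201)/3) - 1/855 = (-1590 + 265*I*sqrt(201)/3) - 1/855 = -1359451/855 + 265*I*sqrt(201)/3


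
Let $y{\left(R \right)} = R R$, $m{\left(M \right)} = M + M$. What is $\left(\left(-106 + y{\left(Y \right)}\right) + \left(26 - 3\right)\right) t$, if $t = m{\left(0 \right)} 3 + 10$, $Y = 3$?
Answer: $-740$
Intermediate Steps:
$m{\left(M \right)} = 2 M$
$y{\left(R \right)} = R^{2}$
$t = 10$ ($t = 2 \cdot 0 \cdot 3 + 10 = 0 \cdot 3 + 10 = 0 + 10 = 10$)
$\left(\left(-106 + y{\left(Y \right)}\right) + \left(26 - 3\right)\right) t = \left(\left(-106 + 3^{2}\right) + \left(26 - 3\right)\right) 10 = \left(\left(-106 + 9\right) + \left(26 - 3\right)\right) 10 = \left(-97 + 23\right) 10 = \left(-74\right) 10 = -740$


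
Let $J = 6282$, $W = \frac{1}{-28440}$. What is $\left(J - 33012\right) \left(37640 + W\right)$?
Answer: $- \frac{317933034903}{316} \approx -1.0061 \cdot 10^{9}$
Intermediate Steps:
$W = - \frac{1}{28440} \approx -3.5162 \cdot 10^{-5}$
$\left(J - 33012\right) \left(37640 + W\right) = \left(6282 - 33012\right) \left(37640 - \frac{1}{28440}\right) = \left(-26730\right) \frac{1070481599}{28440} = - \frac{317933034903}{316}$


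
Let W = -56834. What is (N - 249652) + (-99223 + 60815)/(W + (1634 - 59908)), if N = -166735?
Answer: -11982359097/28777 ≈ -4.1639e+5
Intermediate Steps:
(N - 249652) + (-99223 + 60815)/(W + (1634 - 59908)) = (-166735 - 249652) + (-99223 + 60815)/(-56834 + (1634 - 59908)) = -416387 - 38408/(-56834 - 58274) = -416387 - 38408/(-115108) = -416387 - 38408*(-1/115108) = -416387 + 9602/28777 = -11982359097/28777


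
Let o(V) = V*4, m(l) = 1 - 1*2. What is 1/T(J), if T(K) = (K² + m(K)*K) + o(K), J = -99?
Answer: 1/9504 ≈ 0.00010522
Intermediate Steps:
m(l) = -1 (m(l) = 1 - 2 = -1)
o(V) = 4*V
T(K) = K² + 3*K (T(K) = (K² - K) + 4*K = K² + 3*K)
1/T(J) = 1/(-99*(3 - 99)) = 1/(-99*(-96)) = 1/9504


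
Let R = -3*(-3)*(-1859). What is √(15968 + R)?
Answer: I*√763 ≈ 27.622*I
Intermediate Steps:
R = -16731 (R = 9*(-1859) = -16731)
√(15968 + R) = √(15968 - 16731) = √(-763) = I*√763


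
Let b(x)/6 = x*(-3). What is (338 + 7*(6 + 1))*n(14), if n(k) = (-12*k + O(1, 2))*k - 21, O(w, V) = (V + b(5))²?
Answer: 41038641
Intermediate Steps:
b(x) = -18*x (b(x) = 6*(x*(-3)) = 6*(-3*x) = -18*x)
O(w, V) = (-90 + V)² (O(w, V) = (V - 18*5)² = (V - 90)² = (-90 + V)²)
n(k) = -21 + k*(7744 - 12*k) (n(k) = (-12*k + (-90 + 2)²)*k - 21 = (-12*k + (-88)²)*k - 21 = (-12*k + 7744)*k - 21 = (7744 - 12*k)*k - 21 = k*(7744 - 12*k) - 21 = -21 + k*(7744 - 12*k))
(338 + 7*(6 + 1))*n(14) = (338 + 7*(6 + 1))*(-21 - 12*14² + 7744*14) = (338 + 7*7)*(-21 - 12*196 + 108416) = (338 + 49)*(-21 - 2352 + 108416) = 387*106043 = 41038641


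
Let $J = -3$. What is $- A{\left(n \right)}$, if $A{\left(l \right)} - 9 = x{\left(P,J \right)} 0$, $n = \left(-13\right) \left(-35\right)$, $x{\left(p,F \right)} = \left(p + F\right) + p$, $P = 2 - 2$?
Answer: $-9$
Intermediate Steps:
$P = 0$
$x{\left(p,F \right)} = F + 2 p$ ($x{\left(p,F \right)} = \left(F + p\right) + p = F + 2 p$)
$n = 455$
$A{\left(l \right)} = 9$ ($A{\left(l \right)} = 9 + \left(-3 + 2 \cdot 0\right) 0 = 9 + \left(-3 + 0\right) 0 = 9 - 0 = 9 + 0 = 9$)
$- A{\left(n \right)} = \left(-1\right) 9 = -9$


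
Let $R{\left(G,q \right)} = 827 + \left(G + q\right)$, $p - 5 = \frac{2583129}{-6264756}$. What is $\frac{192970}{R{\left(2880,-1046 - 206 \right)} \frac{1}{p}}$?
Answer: $\frac{184869447449}{512665866} \approx 360.6$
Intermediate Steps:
$p = \frac{9580217}{2088252}$ ($p = 5 + \frac{2583129}{-6264756} = 5 + 2583129 \left(- \frac{1}{6264756}\right) = 5 - \frac{861043}{2088252} = \frac{9580217}{2088252} \approx 4.5877$)
$R{\left(G,q \right)} = 827 + G + q$
$\frac{192970}{R{\left(2880,-1046 - 206 \right)} \frac{1}{p}} = \frac{192970}{\left(827 + 2880 - 1252\right) \frac{1}{\frac{9580217}{2088252}}} = \frac{192970}{\left(827 + 2880 - 1252\right) \frac{2088252}{9580217}} = \frac{192970}{2455 \cdot \frac{2088252}{9580217}} = \frac{192970}{\frac{5126658660}{9580217}} = 192970 \cdot \frac{9580217}{5126658660} = \frac{184869447449}{512665866}$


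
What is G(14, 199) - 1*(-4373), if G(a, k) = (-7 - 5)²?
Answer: 4517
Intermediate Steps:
G(a, k) = 144 (G(a, k) = (-12)² = 144)
G(14, 199) - 1*(-4373) = 144 - 1*(-4373) = 144 + 4373 = 4517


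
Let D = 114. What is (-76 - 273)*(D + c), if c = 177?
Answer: -101559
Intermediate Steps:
(-76 - 273)*(D + c) = (-76 - 273)*(114 + 177) = -349*291 = -101559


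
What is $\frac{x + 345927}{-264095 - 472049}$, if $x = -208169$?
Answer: $- \frac{68879}{368072} \approx -0.18713$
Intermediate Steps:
$\frac{x + 345927}{-264095 - 472049} = \frac{-208169 + 345927}{-264095 - 472049} = \frac{137758}{-736144} = 137758 \left(- \frac{1}{736144}\right) = - \frac{68879}{368072}$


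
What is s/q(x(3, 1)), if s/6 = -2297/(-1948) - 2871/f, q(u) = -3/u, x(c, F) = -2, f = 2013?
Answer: -29359/29707 ≈ -0.98829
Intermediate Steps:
s = -88077/59414 (s = 6*(-2297/(-1948) - 2871/2013) = 6*(-2297*(-1/1948) - 2871*1/2013) = 6*(2297/1948 - 87/61) = 6*(-29359/118828) = -88077/59414 ≈ -1.4824)
s/q(x(3, 1)) = -88077/(59414*((-3/(-2)))) = -88077/(59414*((-3*(-½)))) = -88077/(59414*3/2) = -88077/59414*⅔ = -29359/29707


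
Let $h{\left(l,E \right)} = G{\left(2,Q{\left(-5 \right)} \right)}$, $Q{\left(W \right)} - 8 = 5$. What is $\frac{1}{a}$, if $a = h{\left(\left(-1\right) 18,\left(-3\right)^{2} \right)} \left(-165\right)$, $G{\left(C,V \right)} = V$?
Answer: $- \frac{1}{2145} \approx -0.0004662$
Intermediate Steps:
$Q{\left(W \right)} = 13$ ($Q{\left(W \right)} = 8 + 5 = 13$)
$h{\left(l,E \right)} = 13$
$a = -2145$ ($a = 13 \left(-165\right) = -2145$)
$\frac{1}{a} = \frac{1}{-2145} = - \frac{1}{2145}$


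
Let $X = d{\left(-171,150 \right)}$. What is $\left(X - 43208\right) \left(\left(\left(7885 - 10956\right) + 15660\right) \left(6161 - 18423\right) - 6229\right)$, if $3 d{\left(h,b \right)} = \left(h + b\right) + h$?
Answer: $6680008853784$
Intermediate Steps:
$d{\left(h,b \right)} = \frac{b}{3} + \frac{2 h}{3}$ ($d{\left(h,b \right)} = \frac{\left(h + b\right) + h}{3} = \frac{\left(b + h\right) + h}{3} = \frac{b + 2 h}{3} = \frac{b}{3} + \frac{2 h}{3}$)
$X = -64$ ($X = \frac{1}{3} \cdot 150 + \frac{2}{3} \left(-171\right) = 50 - 114 = -64$)
$\left(X - 43208\right) \left(\left(\left(7885 - 10956\right) + 15660\right) \left(6161 - 18423\right) - 6229\right) = \left(-64 - 43208\right) \left(\left(\left(7885 - 10956\right) + 15660\right) \left(6161 - 18423\right) - 6229\right) = - 43272 \left(\left(\left(7885 - 10956\right) + 15660\right) \left(-12262\right) - 6229\right) = - 43272 \left(\left(-3071 + 15660\right) \left(-12262\right) - 6229\right) = - 43272 \left(12589 \left(-12262\right) - 6229\right) = - 43272 \left(-154366318 - 6229\right) = \left(-43272\right) \left(-154372547\right) = 6680008853784$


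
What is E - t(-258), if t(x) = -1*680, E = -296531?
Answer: -295851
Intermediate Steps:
t(x) = -680
E - t(-258) = -296531 - 1*(-680) = -296531 + 680 = -295851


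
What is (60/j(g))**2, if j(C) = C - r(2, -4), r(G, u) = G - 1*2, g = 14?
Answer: 900/49 ≈ 18.367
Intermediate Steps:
r(G, u) = -2 + G (r(G, u) = G - 2 = -2 + G)
j(C) = C (j(C) = C - (-2 + 2) = C - 1*0 = C + 0 = C)
(60/j(g))**2 = (60/14)**2 = (60*(1/14))**2 = (30/7)**2 = 900/49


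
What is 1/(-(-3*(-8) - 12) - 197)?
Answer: -1/209 ≈ -0.0047847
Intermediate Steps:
1/(-(-3*(-8) - 12) - 197) = 1/(-(24 - 12) - 197) = 1/(-1*12 - 197) = 1/(-12 - 197) = 1/(-209) = -1/209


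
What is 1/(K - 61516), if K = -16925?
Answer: -1/78441 ≈ -1.2748e-5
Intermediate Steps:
1/(K - 61516) = 1/(-16925 - 61516) = 1/(-78441) = -1/78441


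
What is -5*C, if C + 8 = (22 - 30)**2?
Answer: -280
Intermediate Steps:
C = 56 (C = -8 + (22 - 30)**2 = -8 + (-8)**2 = -8 + 64 = 56)
-5*C = -5*56 = -280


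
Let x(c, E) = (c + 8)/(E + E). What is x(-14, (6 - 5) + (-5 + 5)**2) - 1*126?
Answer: -129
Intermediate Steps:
x(c, E) = (8 + c)/(2*E) (x(c, E) = (8 + c)/((2*E)) = (8 + c)*(1/(2*E)) = (8 + c)/(2*E))
x(-14, (6 - 5) + (-5 + 5)**2) - 1*126 = (8 - 14)/(2*((6 - 5) + (-5 + 5)**2)) - 1*126 = (1/2)*(-6)/(1 + 0**2) - 126 = (1/2)*(-6)/(1 + 0) - 126 = (1/2)*(-6)/1 - 126 = (1/2)*1*(-6) - 126 = -3 - 126 = -129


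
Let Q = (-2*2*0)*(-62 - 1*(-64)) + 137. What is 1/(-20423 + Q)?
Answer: -1/20286 ≈ -4.9295e-5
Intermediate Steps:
Q = 137 (Q = (-4*0)*(-62 + 64) + 137 = 0*2 + 137 = 0 + 137 = 137)
1/(-20423 + Q) = 1/(-20423 + 137) = 1/(-20286) = -1/20286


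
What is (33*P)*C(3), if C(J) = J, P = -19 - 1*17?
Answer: -3564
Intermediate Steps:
P = -36 (P = -19 - 17 = -36)
(33*P)*C(3) = (33*(-36))*3 = -1188*3 = -3564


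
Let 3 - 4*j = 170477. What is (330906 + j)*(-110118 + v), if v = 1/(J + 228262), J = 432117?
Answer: -41928311857760575/1320758 ≈ -3.1746e+10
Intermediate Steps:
j = -85237/2 (j = ¾ - ¼*170477 = ¾ - 170477/4 = -85237/2 ≈ -42619.)
v = 1/660379 (v = 1/(432117 + 228262) = 1/660379 ≈ 1.5143e-6)
(330906 + j)*(-110118 + v) = (330906 - 85237/2)*(-110118 + 1/660379) = (576575/2)*(-72719614721/660379) = -41928311857760575/1320758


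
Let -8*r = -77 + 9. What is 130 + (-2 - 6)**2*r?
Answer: 674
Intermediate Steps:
r = 17/2 (r = -(-77 + 9)/8 = -1/8*(-68) = 17/2 ≈ 8.5000)
130 + (-2 - 6)**2*r = 130 + (-2 - 6)**2*(17/2) = 130 + (-8)**2*(17/2) = 130 + 64*(17/2) = 130 + 544 = 674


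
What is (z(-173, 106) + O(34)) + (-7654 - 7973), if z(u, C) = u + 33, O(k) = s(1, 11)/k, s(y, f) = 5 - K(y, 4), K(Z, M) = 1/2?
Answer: -1072147/68 ≈ -15767.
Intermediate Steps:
K(Z, M) = ½
s(y, f) = 9/2 (s(y, f) = 5 - 1*½ = 5 - ½ = 9/2)
O(k) = 9/(2*k)
z(u, C) = 33 + u
(z(-173, 106) + O(34)) + (-7654 - 7973) = ((33 - 173) + (9/2)/34) + (-7654 - 7973) = (-140 + (9/2)*(1/34)) - 15627 = (-140 + 9/68) - 15627 = -9511/68 - 15627 = -1072147/68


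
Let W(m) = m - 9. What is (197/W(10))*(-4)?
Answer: -788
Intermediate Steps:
W(m) = -9 + m
(197/W(10))*(-4) = (197/(-9 + 10))*(-4) = (197/1)*(-4) = (197*1)*(-4) = 197*(-4) = -788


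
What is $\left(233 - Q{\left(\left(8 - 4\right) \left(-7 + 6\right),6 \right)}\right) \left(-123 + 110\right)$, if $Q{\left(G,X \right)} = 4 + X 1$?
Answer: $-2899$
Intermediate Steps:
$Q{\left(G,X \right)} = 4 + X$
$\left(233 - Q{\left(\left(8 - 4\right) \left(-7 + 6\right),6 \right)}\right) \left(-123 + 110\right) = \left(233 - \left(4 + 6\right)\right) \left(-123 + 110\right) = \left(233 - 10\right) \left(-13\right) = 223 \left(-13\right) = -2899$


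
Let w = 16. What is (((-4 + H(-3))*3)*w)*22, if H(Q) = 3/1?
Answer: -1056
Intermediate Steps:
H(Q) = 3 (H(Q) = 3*1 = 3)
(((-4 + H(-3))*3)*w)*22 = (((-4 + 3)*3)*16)*22 = (-1*3*16)*22 = -3*16*22 = -48*22 = -1056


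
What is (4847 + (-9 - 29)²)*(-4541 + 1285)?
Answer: -20483496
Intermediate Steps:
(4847 + (-9 - 29)²)*(-4541 + 1285) = (4847 + (-38)²)*(-3256) = (4847 + 1444)*(-3256) = 6291*(-3256) = -20483496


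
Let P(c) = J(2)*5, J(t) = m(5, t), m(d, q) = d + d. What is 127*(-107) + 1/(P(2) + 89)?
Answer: -1888870/139 ≈ -13589.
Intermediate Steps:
m(d, q) = 2*d
J(t) = 10 (J(t) = 2*5 = 10)
P(c) = 50 (P(c) = 10*5 = 50)
127*(-107) + 1/(P(2) + 89) = 127*(-107) + 1/(50 + 89) = -13589 + 1/139 = -1888870/139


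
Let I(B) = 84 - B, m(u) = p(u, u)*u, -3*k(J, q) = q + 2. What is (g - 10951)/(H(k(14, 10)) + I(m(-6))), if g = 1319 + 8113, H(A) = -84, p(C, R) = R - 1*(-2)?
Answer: 1519/24 ≈ 63.292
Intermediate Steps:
k(J, q) = -2/3 - q/3 (k(J, q) = -(q + 2)/3 = -(2 + q)/3 = -2/3 - q/3)
p(C, R) = 2 + R (p(C, R) = R + 2 = 2 + R)
g = 9432
m(u) = u*(2 + u) (m(u) = (2 + u)*u = u*(2 + u))
(g - 10951)/(H(k(14, 10)) + I(m(-6))) = (9432 - 10951)/(-84 + (84 - (-6)*(2 - 6))) = -1519/(-84 + (84 - (-6)*(-4))) = -1519/(-84 + (84 - 1*24)) = -1519/(-84 + (84 - 24)) = -1519/(-84 + 60) = -1519/(-24) = -1519*(-1/24) = 1519/24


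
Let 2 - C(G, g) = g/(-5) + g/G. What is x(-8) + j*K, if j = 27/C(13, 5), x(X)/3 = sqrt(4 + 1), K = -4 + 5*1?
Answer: 351/34 + 3*sqrt(5) ≈ 17.032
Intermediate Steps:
C(G, g) = 2 + g/5 - g/G (C(G, g) = 2 - (g/(-5) + g/G) = 2 - (g*(-1/5) + g/G) = 2 - (-g/5 + g/G) = 2 + (g/5 - g/G) = 2 + g/5 - g/G)
K = 1 (K = -4 + 5 = 1)
x(X) = 3*sqrt(5) (x(X) = 3*sqrt(4 + 1) = 3*sqrt(5))
j = 351/34 (j = 27/(2 + (1/5)*5 - 1*5/13) = 27/(2 + 1 - 1*5*1/13) = 27/(2 + 1 - 5/13) = 27/(34/13) = 27*(13/34) = 351/34 ≈ 10.324)
x(-8) + j*K = 3*sqrt(5) + (351/34)*1 = 3*sqrt(5) + 351/34 = 351/34 + 3*sqrt(5)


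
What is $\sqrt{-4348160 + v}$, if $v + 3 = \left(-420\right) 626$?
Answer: $i \sqrt{4611083} \approx 2147.3 i$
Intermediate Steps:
$v = -262923$ ($v = -3 - 262920 = -262923$)
$\sqrt{-4348160 + v} = \sqrt{-4348160 - 262923} = \sqrt{-4611083} = i \sqrt{4611083}$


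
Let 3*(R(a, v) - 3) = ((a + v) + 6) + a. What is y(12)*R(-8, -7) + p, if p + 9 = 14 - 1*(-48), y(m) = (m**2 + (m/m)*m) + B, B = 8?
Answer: -1153/3 ≈ -384.33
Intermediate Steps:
y(m) = 8 + m + m**2 (y(m) = (m**2 + (m/m)*m) + 8 = (m**2 + 1*m) + 8 = (m**2 + m) + 8 = (m + m**2) + 8 = 8 + m + m**2)
R(a, v) = 5 + v/3 + 2*a/3 (R(a, v) = 3 + (((a + v) + 6) + a)/3 = 3 + ((6 + a + v) + a)/3 = 3 + (6 + v + 2*a)/3 = 3 + (2 + v/3 + 2*a/3) = 5 + v/3 + 2*a/3)
p = 53 (p = -9 + (14 - 1*(-48)) = -9 + (14 + 48) = -9 + 62 = 53)
y(12)*R(-8, -7) + p = (8 + 12 + 12**2)*(5 + (1/3)*(-7) + (2/3)*(-8)) + 53 = (8 + 12 + 144)*(5 - 7/3 - 16/3) + 53 = 164*(-8/3) + 53 = -1312/3 + 53 = -1153/3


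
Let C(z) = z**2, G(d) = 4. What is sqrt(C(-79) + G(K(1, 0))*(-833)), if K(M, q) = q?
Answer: sqrt(2909) ≈ 53.935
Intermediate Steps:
sqrt(C(-79) + G(K(1, 0))*(-833)) = sqrt((-79)**2 + 4*(-833)) = sqrt(6241 - 3332) = sqrt(2909)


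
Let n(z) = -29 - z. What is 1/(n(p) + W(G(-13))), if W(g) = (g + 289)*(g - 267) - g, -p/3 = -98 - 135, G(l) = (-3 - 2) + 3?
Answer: -1/77929 ≈ -1.2832e-5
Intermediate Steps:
G(l) = -2 (G(l) = -5 + 3 = -2)
p = 699 (p = -3*(-98 - 135) = -3*(-233) = 699)
W(g) = -g + (-267 + g)*(289 + g) (W(g) = (289 + g)*(-267 + g) - g = (-267 + g)*(289 + g) - g = -g + (-267 + g)*(289 + g))
1/(n(p) + W(G(-13))) = 1/((-29 - 1*699) + (-77163 + (-2)² + 21*(-2))) = 1/((-29 - 699) + (-77163 + 4 - 42)) = 1/(-728 - 77201) = 1/(-77929) = -1/77929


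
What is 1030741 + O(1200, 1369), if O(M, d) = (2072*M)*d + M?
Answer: 3404913541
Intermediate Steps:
O(M, d) = M + 2072*M*d (O(M, d) = 2072*M*d + M = M + 2072*M*d)
1030741 + O(1200, 1369) = 1030741 + 1200*(1 + 2072*1369) = 1030741 + 1200*(1 + 2836568) = 1030741 + 1200*2836569 = 1030741 + 3403882800 = 3404913541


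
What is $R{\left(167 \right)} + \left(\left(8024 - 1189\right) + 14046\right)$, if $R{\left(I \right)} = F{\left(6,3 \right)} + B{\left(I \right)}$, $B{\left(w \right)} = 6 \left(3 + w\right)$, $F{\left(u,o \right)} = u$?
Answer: $21907$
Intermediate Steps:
$B{\left(w \right)} = 18 + 6 w$
$R{\left(I \right)} = 24 + 6 I$ ($R{\left(I \right)} = 6 + \left(18 + 6 I\right) = 24 + 6 I$)
$R{\left(167 \right)} + \left(\left(8024 - 1189\right) + 14046\right) = \left(24 + 6 \cdot 167\right) + \left(\left(8024 - 1189\right) + 14046\right) = \left(24 + 1002\right) + \left(6835 + 14046\right) = 1026 + 20881 = 21907$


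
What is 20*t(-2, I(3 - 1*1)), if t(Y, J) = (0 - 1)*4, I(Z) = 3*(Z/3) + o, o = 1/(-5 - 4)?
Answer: -80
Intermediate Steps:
o = -⅑ (o = 1/(-9) = -⅑ ≈ -0.11111)
I(Z) = -⅑ + Z (I(Z) = 3*(Z/3) - ⅑ = Z - ⅑ = -⅑ + Z)
t(Y, J) = -4 (t(Y, J) = -1*4 = -4)
20*t(-2, I(3 - 1*1)) = 20*(-4) = -80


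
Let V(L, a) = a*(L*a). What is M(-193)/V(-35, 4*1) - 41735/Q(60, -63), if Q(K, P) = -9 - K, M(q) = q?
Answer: 23384917/38640 ≈ 605.20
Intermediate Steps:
V(L, a) = L*a**2
M(-193)/V(-35, 4*1) - 41735/Q(60, -63) = -193/((-35*(4*1)**2)) - 41735/(-9 - 1*60) = -193/((-35*4**2)) - 41735/(-9 - 60) = -193/((-35*16)) - 41735/(-69) = -193/(-560) - 41735*(-1/69) = -193*(-1/560) + 41735/69 = 193/560 + 41735/69 = 23384917/38640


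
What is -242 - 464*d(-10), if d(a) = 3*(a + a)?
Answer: 27598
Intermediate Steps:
d(a) = 6*a (d(a) = 3*(2*a) = 6*a)
-242 - 464*d(-10) = -242 - 2784*(-10) = -242 - 464*(-60) = -242 + 27840 = 27598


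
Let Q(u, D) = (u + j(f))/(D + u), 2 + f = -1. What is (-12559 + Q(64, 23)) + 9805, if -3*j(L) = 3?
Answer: -79845/29 ≈ -2753.3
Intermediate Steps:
f = -3 (f = -2 - 1 = -3)
j(L) = -1 (j(L) = -⅓*3 = -1)
Q(u, D) = (-1 + u)/(D + u) (Q(u, D) = (u - 1)/(D + u) = (-1 + u)/(D + u))
(-12559 + Q(64, 23)) + 9805 = (-12559 + (-1 + 64)/(23 + 64)) + 9805 = (-12559 + 63/87) + 9805 = (-12559 + (1/87)*63) + 9805 = (-12559 + 21/29) + 9805 = -364190/29 + 9805 = -79845/29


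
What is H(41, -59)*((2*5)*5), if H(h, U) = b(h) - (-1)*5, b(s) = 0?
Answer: 250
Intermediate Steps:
H(h, U) = 5 (H(h, U) = 0 - (-1)*5 = 0 - 1*(-5) = 0 + 5 = 5)
H(41, -59)*((2*5)*5) = 5*((2*5)*5) = 5*(10*5) = 5*50 = 250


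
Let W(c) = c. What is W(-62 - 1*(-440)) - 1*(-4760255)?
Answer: 4760633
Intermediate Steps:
W(-62 - 1*(-440)) - 1*(-4760255) = (-62 - 1*(-440)) - 1*(-4760255) = (-62 + 440) + 4760255 = 378 + 4760255 = 4760633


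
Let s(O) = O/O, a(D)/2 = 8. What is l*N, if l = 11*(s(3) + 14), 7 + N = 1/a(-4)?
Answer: -18315/16 ≈ -1144.7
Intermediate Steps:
a(D) = 16 (a(D) = 2*8 = 16)
s(O) = 1
N = -111/16 (N = -7 + 1/16 = -111/16 ≈ -6.9375)
l = 165 (l = 11*(1 + 14) = 11*15 = 165)
l*N = 165*(-111/16) = -18315/16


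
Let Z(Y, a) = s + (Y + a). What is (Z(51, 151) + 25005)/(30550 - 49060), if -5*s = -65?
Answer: -2522/1851 ≈ -1.3625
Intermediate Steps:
s = 13 (s = -1/5*(-65) = 13)
Z(Y, a) = 13 + Y + a (Z(Y, a) = 13 + (Y + a) = 13 + Y + a)
(Z(51, 151) + 25005)/(30550 - 49060) = ((13 + 51 + 151) + 25005)/(30550 - 49060) = (215 + 25005)/(-18510) = 25220*(-1/18510) = -2522/1851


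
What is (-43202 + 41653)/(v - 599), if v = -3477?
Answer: 1549/4076 ≈ 0.38003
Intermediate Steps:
(-43202 + 41653)/(v - 599) = (-43202 + 41653)/(-3477 - 599) = -1549/(-4076) = -1549*(-1/4076) = 1549/4076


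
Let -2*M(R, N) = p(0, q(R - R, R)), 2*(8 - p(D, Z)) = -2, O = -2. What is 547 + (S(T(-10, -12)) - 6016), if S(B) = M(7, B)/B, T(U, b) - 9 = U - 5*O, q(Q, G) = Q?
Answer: -10939/2 ≈ -5469.5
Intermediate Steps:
p(D, Z) = 9 (p(D, Z) = 8 - ½*(-2) = 8 + 1 = 9)
M(R, N) = -9/2 (M(R, N) = -½*9 = -9/2)
T(U, b) = 19 + U (T(U, b) = 9 + (U - 5*(-2)) = 9 + (U + 10) = 9 + (10 + U) = 19 + U)
S(B) = -9/(2*B)
547 + (S(T(-10, -12)) - 6016) = 547 + (-9/(2*(19 - 10)) - 6016) = 547 + (-9/2/9 - 6016) = 547 + (-9/2*⅑ - 6016) = 547 + (-½ - 6016) = 547 - 12033/2 = -10939/2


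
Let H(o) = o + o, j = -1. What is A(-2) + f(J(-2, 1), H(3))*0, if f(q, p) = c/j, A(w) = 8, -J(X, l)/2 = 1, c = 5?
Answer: 8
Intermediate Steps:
J(X, l) = -2 (J(X, l) = -2*1 = -2)
H(o) = 2*o
f(q, p) = -5 (f(q, p) = 5/(-1) = 5*(-1) = -5)
A(-2) + f(J(-2, 1), H(3))*0 = 8 - 5*0 = 8 + 0 = 8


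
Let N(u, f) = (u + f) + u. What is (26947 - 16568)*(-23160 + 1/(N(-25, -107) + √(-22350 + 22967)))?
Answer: -5776757073983/24032 - 10379*√617/24032 ≈ -2.4038e+8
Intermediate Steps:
N(u, f) = f + 2*u (N(u, f) = (f + u) + u = f + 2*u)
(26947 - 16568)*(-23160 + 1/(N(-25, -107) + √(-22350 + 22967))) = (26947 - 16568)*(-23160 + 1/((-107 + 2*(-25)) + √(-22350 + 22967))) = 10379*(-23160 + 1/((-107 - 50) + √617)) = 10379*(-23160 + 1/(-157 + √617)) = -240377640 + 10379/(-157 + √617)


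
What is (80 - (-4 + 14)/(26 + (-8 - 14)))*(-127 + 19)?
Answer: -8370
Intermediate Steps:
(80 - (-4 + 14)/(26 + (-8 - 14)))*(-127 + 19) = (80 - 10/(26 - 22))*(-108) = (80 - 10/4)*(-108) = (80 - 1*5/2)*(-108) = (80 - 5/2)*(-108) = (155/2)*(-108) = -8370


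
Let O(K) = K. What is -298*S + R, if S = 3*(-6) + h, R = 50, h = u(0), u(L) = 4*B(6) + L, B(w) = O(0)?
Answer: 5414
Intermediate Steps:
B(w) = 0
u(L) = L (u(L) = 4*0 + L = 0 + L = L)
h = 0
S = -18 (S = 3*(-6) + 0 = -18 + 0 = -18)
-298*S + R = -298*(-18) + 50 = 5364 + 50 = 5414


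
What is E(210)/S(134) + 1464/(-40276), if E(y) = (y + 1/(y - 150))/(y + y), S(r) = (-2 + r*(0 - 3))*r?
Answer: -499434034669/13736403676800 ≈ -0.036358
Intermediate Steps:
S(r) = r*(-2 - 3*r) (S(r) = (-2 + r*(-3))*r = (-2 - 3*r)*r = r*(-2 - 3*r))
E(y) = (y + 1/(-150 + y))/(2*y) (E(y) = (y + 1/(-150 + y))/((2*y)) = (y + 1/(-150 + y))*(1/(2*y)) = (y + 1/(-150 + y))/(2*y))
E(210)/S(134) + 1464/(-40276) = ((½)*(1 + 210² - 150*210)/(210*(-150 + 210)))/((-1*134*(2 + 3*134))) + 1464/(-40276) = ((½)*(1/210)*(1 + 44100 - 31500)/60)/((-1*134*(2 + 402))) + 1464*(-1/40276) = ((½)*(1/210)*(1/60)*12601)/((-1*134*404)) - 366/10069 = (12601/25200)/(-54136) - 366/10069 = (12601/25200)*(-1/54136) - 366/10069 = -12601/1364227200 - 366/10069 = -499434034669/13736403676800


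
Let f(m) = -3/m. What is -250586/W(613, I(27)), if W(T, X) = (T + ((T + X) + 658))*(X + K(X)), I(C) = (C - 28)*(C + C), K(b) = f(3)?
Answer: 125293/50325 ≈ 2.4897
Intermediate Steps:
K(b) = -1 (K(b) = -3/3 = -3*⅓ = -1)
I(C) = 2*C*(-28 + C) (I(C) = (-28 + C)*(2*C) = 2*C*(-28 + C))
W(T, X) = (-1 + X)*(658 + X + 2*T) (W(T, X) = (T + ((T + X) + 658))*(X - 1) = (T + (658 + T + X))*(-1 + X) = (658 + X + 2*T)*(-1 + X) = (-1 + X)*(658 + X + 2*T))
-250586/W(613, I(27)) = -250586/(-658 + (2*27*(-28 + 27))² - 2*613 + 657*(2*27*(-28 + 27)) + 2*613*(2*27*(-28 + 27))) = -250586/(-658 + (2*27*(-1))² - 1226 + 657*(2*27*(-1)) + 2*613*(2*27*(-1))) = -250586/(-658 + (-54)² - 1226 + 657*(-54) + 2*613*(-54)) = -250586/(-658 + 2916 - 1226 - 35478 - 66204) = -250586/(-100650) = -250586*(-1/100650) = 125293/50325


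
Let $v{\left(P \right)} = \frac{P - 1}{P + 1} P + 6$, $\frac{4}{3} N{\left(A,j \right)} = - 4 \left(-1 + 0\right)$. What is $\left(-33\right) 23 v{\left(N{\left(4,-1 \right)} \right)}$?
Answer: $- \frac{11385}{2} \approx -5692.5$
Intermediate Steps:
$N{\left(A,j \right)} = 3$ ($N{\left(A,j \right)} = \frac{3 \left(- 4 \left(-1 + 0\right)\right)}{4} = \frac{3 \left(\left(-4\right) \left(-1\right)\right)}{4} = \frac{3}{4} \cdot 4 = 3$)
$v{\left(P \right)} = 6 + \frac{P \left(-1 + P\right)}{1 + P}$ ($v{\left(P \right)} = \frac{-1 + P}{1 + P} P + 6 = \frac{P \left(-1 + P\right)}{1 + P} + 6 = 6 + \frac{P \left(-1 + P\right)}{1 + P}$)
$\left(-33\right) 23 v{\left(N{\left(4,-1 \right)} \right)} = \left(-33\right) 23 \frac{6 + 3^{2} + 5 \cdot 3}{1 + 3} = - 759 \frac{6 + 9 + 15}{4} = - 759 \cdot \frac{1}{4} \cdot 30 = \left(-759\right) \frac{15}{2} = - \frac{11385}{2}$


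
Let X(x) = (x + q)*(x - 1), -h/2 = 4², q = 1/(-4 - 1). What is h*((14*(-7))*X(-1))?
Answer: 37632/5 ≈ 7526.4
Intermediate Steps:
q = -⅕ (q = 1/(-5) = -⅕ ≈ -0.20000)
h = -32 (h = -2*4² = -2*16 = -32)
X(x) = (-1 + x)*(-⅕ + x) (X(x) = (x - ⅕)*(x - 1) = (-⅕ + x)*(-1 + x) = (-1 + x)*(-⅕ + x))
h*((14*(-7))*X(-1)) = -32*14*(-7)*(⅕ + (-1)² - 6/5*(-1)) = -(-3136)*(⅕ + 1 + 6/5) = -(-3136)*12/5 = -32*(-1176/5) = 37632/5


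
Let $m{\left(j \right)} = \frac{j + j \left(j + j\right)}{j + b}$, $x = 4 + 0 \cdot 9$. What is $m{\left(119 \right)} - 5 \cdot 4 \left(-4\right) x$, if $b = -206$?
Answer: $- \frac{601}{87} \approx -6.908$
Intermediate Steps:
$x = 4$ ($x = 4 + 0 = 4$)
$m{\left(j \right)} = \frac{j + 2 j^{2}}{-206 + j}$ ($m{\left(j \right)} = \frac{j + j \left(j + j\right)}{j - 206} = \frac{j + j 2 j}{-206 + j} = \frac{j + 2 j^{2}}{-206 + j}$)
$m{\left(119 \right)} - 5 \cdot 4 \left(-4\right) x = \frac{119 \left(1 + 2 \cdot 119\right)}{-206 + 119} - 5 \cdot 4 \left(-4\right) 4 = \frac{119 \left(1 + 238\right)}{-87} - 20 \left(-4\right) 4 = 119 \left(- \frac{1}{87}\right) 239 - \left(-80\right) 4 = - \frac{28441}{87} - -320 = - \frac{28441}{87} + 320 = - \frac{601}{87}$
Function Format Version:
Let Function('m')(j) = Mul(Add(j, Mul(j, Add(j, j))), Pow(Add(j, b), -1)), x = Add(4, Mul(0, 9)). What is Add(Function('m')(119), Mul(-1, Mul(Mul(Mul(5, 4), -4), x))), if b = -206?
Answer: Rational(-601, 87) ≈ -6.9080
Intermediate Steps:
x = 4 (x = Add(4, 0) = 4)
Function('m')(j) = Mul(Pow(Add(-206, j), -1), Add(j, Mul(2, Pow(j, 2)))) (Function('m')(j) = Mul(Add(j, Mul(j, Add(j, j))), Pow(Add(j, -206), -1)) = Mul(Add(j, Mul(j, Mul(2, j))), Pow(Add(-206, j), -1)) = Mul(Add(j, Mul(2, Pow(j, 2))), Pow(Add(-206, j), -1)) = Mul(Pow(Add(-206, j), -1), Add(j, Mul(2, Pow(j, 2)))))
Add(Function('m')(119), Mul(-1, Mul(Mul(Mul(5, 4), -4), x))) = Add(Mul(119, Pow(Add(-206, 119), -1), Add(1, Mul(2, 119))), Mul(-1, Mul(Mul(Mul(5, 4), -4), 4))) = Add(Mul(119, Pow(-87, -1), Add(1, 238)), Mul(-1, Mul(Mul(20, -4), 4))) = Add(Mul(119, Rational(-1, 87), 239), Mul(-1, Mul(-80, 4))) = Add(Rational(-28441, 87), Mul(-1, -320)) = Add(Rational(-28441, 87), 320) = Rational(-601, 87)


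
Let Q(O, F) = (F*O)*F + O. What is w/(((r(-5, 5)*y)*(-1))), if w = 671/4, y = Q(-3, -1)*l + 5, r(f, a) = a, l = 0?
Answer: -671/100 ≈ -6.7100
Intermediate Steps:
Q(O, F) = O + O*F² (Q(O, F) = O*F² + O = O + O*F²)
y = 5 (y = -3*(1 + (-1)²)*0 + 5 = -3*(1 + 1)*0 + 5 = -3*2*0 + 5 = -6*0 + 5 = 0 + 5 = 5)
w = 671/4 (w = 671*(¼) = 671/4 ≈ 167.75)
w/(((r(-5, 5)*y)*(-1))) = 671/(4*(((5*5)*(-1)))) = 671/(4*((25*(-1)))) = (671/4)/(-25) = (671/4)*(-1/25) = -671/100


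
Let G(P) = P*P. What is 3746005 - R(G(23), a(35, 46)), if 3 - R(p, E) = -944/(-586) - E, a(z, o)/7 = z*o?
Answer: 1094276948/293 ≈ 3.7347e+6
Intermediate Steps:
G(P) = P**2
a(z, o) = 7*o*z (a(z, o) = 7*(z*o) = 7*(o*z) = 7*o*z)
R(p, E) = 407/293 + E (R(p, E) = 3 - (-944/(-586) - E) = 3 - (-944*(-1/586) - E) = 3 - (472/293 - E) = 3 + (-472/293 + E) = 407/293 + E)
3746005 - R(G(23), a(35, 46)) = 3746005 - (407/293 + 7*46*35) = 3746005 - (407/293 + 11270) = 3746005 - 1*3302517/293 = 3746005 - 3302517/293 = 1094276948/293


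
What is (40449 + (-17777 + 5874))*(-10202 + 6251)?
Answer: -112785246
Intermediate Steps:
(40449 + (-17777 + 5874))*(-10202 + 6251) = (40449 - 11903)*(-3951) = 28546*(-3951) = -112785246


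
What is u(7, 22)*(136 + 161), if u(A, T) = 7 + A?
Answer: 4158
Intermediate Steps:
u(7, 22)*(136 + 161) = (7 + 7)*(136 + 161) = 14*297 = 4158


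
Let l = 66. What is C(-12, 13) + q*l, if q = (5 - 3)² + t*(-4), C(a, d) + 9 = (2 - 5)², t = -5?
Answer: 1584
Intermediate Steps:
C(a, d) = 0 (C(a, d) = -9 + (2 - 5)² = -9 + (-3)² = -9 + 9 = 0)
q = 24 (q = (5 - 3)² - 5*(-4) = 2² + 20 = 4 + 20 = 24)
C(-12, 13) + q*l = 0 + 24*66 = 0 + 1584 = 1584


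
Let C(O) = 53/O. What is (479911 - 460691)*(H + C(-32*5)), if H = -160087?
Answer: -24615028053/8 ≈ -3.0769e+9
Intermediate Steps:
(479911 - 460691)*(H + C(-32*5)) = (479911 - 460691)*(-160087 + 53/((-32*5))) = 19220*(-160087 + 53/(-160)) = 19220*(-160087 + 53*(-1/160)) = 19220*(-160087 - 53/160) = 19220*(-25613973/160) = -24615028053/8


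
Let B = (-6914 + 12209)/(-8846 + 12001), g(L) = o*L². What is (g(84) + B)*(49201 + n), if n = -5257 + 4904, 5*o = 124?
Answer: 26968734557232/3155 ≈ 8.5479e+9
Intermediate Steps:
o = 124/5 (o = (⅕)*124 = 124/5 ≈ 24.800)
g(L) = 124*L²/5
n = -353
B = 1059/631 (B = 5295/3155 = 5295*(1/3155) = 1059/631 ≈ 1.6783)
(g(84) + B)*(49201 + n) = ((124/5)*84² + 1059/631)*(49201 - 353) = ((124/5)*7056 + 1059/631)*48848 = (874944/5 + 1059/631)*48848 = (552094959/3155)*48848 = 26968734557232/3155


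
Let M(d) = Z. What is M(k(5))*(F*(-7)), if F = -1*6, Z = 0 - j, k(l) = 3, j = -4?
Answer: 168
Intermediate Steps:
Z = 4 (Z = 0 - 1*(-4) = 0 + 4 = 4)
F = -6
M(d) = 4
M(k(5))*(F*(-7)) = 4*(-6*(-7)) = 4*42 = 168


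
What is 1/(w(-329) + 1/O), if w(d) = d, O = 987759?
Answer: -987759/324972710 ≈ -0.0030395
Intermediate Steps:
1/(w(-329) + 1/O) = 1/(-329 + 1/987759) = 1/(-324972710/987759) = -987759/324972710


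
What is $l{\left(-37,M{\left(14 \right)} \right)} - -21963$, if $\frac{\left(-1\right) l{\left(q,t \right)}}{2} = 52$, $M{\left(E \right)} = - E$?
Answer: $21859$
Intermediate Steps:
$l{\left(q,t \right)} = -104$ ($l{\left(q,t \right)} = \left(-2\right) 52 = -104$)
$l{\left(-37,M{\left(14 \right)} \right)} - -21963 = -104 - -21963 = -104 + 21963 = 21859$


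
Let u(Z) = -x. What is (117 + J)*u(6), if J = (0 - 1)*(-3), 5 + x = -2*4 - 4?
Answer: 2040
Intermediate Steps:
x = -17 (x = -5 + (-2*4 - 4) = -5 + (-8 - 4) = -5 - 12 = -17)
J = 3 (J = -1*(-3) = 3)
u(Z) = 17 (u(Z) = -1*(-17) = 17)
(117 + J)*u(6) = (117 + 3)*17 = 120*17 = 2040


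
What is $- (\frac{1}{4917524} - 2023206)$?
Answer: $\frac{9949164061943}{4917524} \approx 2.0232 \cdot 10^{6}$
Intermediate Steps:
$- (\frac{1}{4917524} - 2023206) = \left(-1\right) \left(- \frac{9949164061943}{4917524}\right) = \frac{9949164061943}{4917524}$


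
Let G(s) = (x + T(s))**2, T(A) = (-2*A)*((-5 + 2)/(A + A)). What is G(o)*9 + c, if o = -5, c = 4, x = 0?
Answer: 85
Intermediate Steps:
T(A) = 3 (T(A) = (-2*A)*(-3*1/(2*A)) = (-2*A)*(-3/(2*A)) = 3)
G(s) = 9 (G(s) = (0 + 3)**2 = 3**2 = 9)
G(o)*9 + c = 9*9 + 4 = 81 + 4 = 85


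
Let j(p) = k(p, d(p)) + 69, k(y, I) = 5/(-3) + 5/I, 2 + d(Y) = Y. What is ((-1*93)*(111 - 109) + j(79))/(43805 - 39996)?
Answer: -27397/879879 ≈ -0.031137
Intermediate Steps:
d(Y) = -2 + Y
k(y, I) = -5/3 + 5/I (k(y, I) = 5*(-⅓) + 5/I = -5/3 + 5/I)
j(p) = 202/3 + 5/(-2 + p) (j(p) = (-5/3 + 5/(-2 + p)) + 69 = 202/3 + 5/(-2 + p))
((-1*93)*(111 - 109) + j(79))/(43805 - 39996) = ((-1*93)*(111 - 109) + (-389 + 202*79)/(3*(-2 + 79)))/(43805 - 39996) = (-93*2 + (⅓)*(-389 + 15958)/77)/3809 = (-186 + (⅓)*(1/77)*15569)*(1/3809) = (-186 + 15569/231)*(1/3809) = -27397/231*1/3809 = -27397/879879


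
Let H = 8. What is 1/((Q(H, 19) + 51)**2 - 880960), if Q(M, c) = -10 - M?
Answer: -1/879871 ≈ -1.1365e-6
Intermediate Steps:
1/((Q(H, 19) + 51)**2 - 880960) = 1/(((-10 - 1*8) + 51)**2 - 880960) = 1/(((-10 - 8) + 51)**2 - 880960) = 1/((-18 + 51)**2 - 880960) = 1/(33**2 - 880960) = 1/(1089 - 880960) = 1/(-879871) = -1/879871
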